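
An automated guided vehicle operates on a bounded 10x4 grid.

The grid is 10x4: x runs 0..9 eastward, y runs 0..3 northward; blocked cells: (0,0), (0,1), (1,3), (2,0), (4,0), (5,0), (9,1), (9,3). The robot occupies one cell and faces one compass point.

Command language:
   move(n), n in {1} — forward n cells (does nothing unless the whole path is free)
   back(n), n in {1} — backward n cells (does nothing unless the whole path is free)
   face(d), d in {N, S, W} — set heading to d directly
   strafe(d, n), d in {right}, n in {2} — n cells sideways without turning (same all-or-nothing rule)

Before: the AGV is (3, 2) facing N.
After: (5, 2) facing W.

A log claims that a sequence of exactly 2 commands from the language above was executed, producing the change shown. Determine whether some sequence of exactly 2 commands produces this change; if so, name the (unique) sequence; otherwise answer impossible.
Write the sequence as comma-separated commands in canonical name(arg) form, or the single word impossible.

strafe(right, 2), face(W)

key: cell and facing (now W) both changed — the 2 commands mix motion and turning
initial: (3, 2) facing N
1. strafe(right, 2) → (5, 2) facing N
2. face(W) → (5, 2) facing W
uniquely the one of 36 2-step routes that fits.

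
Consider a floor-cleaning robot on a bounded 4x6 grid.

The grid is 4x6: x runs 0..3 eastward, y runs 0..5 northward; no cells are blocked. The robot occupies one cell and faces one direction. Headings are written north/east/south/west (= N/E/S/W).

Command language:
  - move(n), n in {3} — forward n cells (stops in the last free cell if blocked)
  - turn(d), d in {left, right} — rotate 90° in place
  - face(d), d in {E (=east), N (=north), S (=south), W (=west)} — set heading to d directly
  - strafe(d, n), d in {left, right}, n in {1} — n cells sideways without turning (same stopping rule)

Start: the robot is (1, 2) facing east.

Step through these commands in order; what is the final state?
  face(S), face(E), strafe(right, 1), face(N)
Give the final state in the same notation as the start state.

(1, 1) facing north

begin: (1, 2) facing east
1. face(S) → (1, 2) facing south
2. face(E) → (1, 2) facing east
3. strafe(right, 1) → (1, 1) facing east
4. face(N) → (1, 1) facing north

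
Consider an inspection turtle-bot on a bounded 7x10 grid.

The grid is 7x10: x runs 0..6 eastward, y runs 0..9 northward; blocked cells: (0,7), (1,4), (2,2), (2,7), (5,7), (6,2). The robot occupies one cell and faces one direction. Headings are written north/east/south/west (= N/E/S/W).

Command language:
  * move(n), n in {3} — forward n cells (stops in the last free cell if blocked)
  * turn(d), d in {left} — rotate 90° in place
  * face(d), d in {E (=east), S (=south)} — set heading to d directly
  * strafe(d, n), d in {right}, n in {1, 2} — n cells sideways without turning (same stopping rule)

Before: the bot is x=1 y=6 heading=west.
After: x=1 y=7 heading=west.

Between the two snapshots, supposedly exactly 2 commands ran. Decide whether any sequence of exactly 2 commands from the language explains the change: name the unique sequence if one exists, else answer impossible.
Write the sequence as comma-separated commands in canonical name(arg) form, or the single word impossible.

strafe(right, 1), move(3)

key: order matters: swapping strafe(right, 1) and move(3) lands elsewhere
t0: x=1 y=6 heading=west
t=1 strafe(right, 1) ⇒ x=1 y=7 heading=west
t=2 move(3) ⇒ x=1 y=7 heading=west
no rival 2-sequence matches.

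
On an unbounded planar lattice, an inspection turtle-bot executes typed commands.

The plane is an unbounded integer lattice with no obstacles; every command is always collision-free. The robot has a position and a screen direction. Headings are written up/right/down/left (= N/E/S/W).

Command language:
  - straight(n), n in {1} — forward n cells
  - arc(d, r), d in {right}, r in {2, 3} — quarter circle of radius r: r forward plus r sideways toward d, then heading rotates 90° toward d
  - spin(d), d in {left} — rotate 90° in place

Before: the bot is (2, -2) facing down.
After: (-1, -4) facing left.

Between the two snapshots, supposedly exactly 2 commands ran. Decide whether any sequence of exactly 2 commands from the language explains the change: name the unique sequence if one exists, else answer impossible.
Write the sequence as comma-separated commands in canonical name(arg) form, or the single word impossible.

key: order matters: swapping arc(right, 2) and straight(1) lands elsewhere
from: (2, -2) facing down
[1] after arc(right, 2): (0, -4) facing left
[2] after straight(1): (-1, -4) facing left
no other 2-command option fits: unique.

arc(right, 2), straight(1)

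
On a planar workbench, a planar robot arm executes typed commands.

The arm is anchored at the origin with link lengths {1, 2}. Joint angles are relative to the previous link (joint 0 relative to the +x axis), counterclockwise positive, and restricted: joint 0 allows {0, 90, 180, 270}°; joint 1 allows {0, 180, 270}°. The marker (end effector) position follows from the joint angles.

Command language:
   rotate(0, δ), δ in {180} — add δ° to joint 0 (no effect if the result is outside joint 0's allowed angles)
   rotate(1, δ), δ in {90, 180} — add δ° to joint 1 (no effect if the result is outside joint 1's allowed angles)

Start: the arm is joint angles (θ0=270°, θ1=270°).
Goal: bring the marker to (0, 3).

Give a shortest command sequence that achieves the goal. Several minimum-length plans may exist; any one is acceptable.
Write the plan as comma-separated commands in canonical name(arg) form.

rotate(0, 180), rotate(1, 90)

from: joint angles (θ0=270°, θ1=270°)
1. rotate(0, 180) → joint angles (θ0=90°, θ1=270°)
2. rotate(1, 90) → joint angles (θ0=90°, θ1=0°)
shorter routes all fall short; 2 is best.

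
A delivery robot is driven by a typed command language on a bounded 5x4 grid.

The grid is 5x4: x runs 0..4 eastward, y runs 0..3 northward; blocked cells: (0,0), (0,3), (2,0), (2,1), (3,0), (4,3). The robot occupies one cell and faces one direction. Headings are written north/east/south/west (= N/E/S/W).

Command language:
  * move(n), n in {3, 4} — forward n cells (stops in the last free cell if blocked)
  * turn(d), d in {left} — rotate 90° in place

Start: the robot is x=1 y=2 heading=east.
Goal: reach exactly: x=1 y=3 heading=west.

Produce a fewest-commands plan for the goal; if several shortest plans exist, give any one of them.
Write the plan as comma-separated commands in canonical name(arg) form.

turn(left), move(3), turn(left)

initial: x=1 y=2 heading=east
[1] after turn(left): x=1 y=2 heading=north
[2] after move(3): x=1 y=3 heading=north
[3] after turn(left): x=1 y=3 heading=west
no 2-step plan works, so 3 is optimal.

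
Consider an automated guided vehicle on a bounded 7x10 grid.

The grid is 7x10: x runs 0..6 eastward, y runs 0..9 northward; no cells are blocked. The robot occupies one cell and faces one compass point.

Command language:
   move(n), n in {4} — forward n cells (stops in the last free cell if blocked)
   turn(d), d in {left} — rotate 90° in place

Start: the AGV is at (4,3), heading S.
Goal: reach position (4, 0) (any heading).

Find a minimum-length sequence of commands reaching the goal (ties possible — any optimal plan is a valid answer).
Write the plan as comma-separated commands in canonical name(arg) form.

initial: at (4,3), heading S
t=1 move(4) ⇒ at (4,0), heading S
minimal: 1 command(s), checked below 1.

move(4)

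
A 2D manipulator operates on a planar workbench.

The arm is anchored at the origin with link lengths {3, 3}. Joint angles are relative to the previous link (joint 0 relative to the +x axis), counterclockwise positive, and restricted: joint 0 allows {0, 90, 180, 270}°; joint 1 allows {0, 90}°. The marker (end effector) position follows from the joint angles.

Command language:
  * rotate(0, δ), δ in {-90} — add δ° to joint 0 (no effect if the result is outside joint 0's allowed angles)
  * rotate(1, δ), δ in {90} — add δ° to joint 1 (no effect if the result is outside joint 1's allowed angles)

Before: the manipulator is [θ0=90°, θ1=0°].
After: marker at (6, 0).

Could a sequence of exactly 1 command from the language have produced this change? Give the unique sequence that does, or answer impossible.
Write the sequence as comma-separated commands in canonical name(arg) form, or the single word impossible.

begin: [θ0=90°, θ1=0°]
[1] after rotate(0, -90): [θ0=0°, θ1=0°]
no rival 1-sequence matches.

rotate(0, -90)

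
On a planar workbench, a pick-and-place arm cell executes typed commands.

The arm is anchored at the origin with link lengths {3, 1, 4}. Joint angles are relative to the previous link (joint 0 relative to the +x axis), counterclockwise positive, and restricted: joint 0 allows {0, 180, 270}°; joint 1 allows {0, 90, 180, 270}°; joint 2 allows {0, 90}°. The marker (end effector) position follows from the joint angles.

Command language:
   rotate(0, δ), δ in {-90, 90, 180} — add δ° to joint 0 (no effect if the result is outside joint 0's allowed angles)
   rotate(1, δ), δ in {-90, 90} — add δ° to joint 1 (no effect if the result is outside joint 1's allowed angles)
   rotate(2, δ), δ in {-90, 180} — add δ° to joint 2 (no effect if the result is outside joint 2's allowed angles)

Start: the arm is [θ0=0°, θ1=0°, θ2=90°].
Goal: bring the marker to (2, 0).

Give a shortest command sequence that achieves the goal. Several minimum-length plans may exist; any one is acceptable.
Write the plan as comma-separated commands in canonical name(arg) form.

rotate(2, -90), rotate(0, 180), rotate(1, -90), rotate(1, -90)

begin: [θ0=0°, θ1=0°, θ2=90°]
[1] after rotate(2, -90): [θ0=0°, θ1=0°, θ2=0°]
[2] after rotate(0, 180): [θ0=180°, θ1=0°, θ2=0°]
[3] after rotate(1, -90): [θ0=180°, θ1=270°, θ2=0°]
[4] after rotate(1, -90): [θ0=180°, θ1=180°, θ2=0°]
shorter routes all fall short; 4 is best.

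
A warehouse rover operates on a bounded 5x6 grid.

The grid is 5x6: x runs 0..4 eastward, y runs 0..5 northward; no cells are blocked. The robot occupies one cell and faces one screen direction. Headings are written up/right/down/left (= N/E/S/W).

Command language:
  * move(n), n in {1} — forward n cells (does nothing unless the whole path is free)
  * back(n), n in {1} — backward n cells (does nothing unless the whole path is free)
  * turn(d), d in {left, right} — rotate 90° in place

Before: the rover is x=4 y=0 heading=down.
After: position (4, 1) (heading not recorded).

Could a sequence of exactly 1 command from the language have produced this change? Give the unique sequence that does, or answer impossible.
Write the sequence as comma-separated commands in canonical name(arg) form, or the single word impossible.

from: x=4 y=0 heading=down
[1] after back(1): x=4 y=1 heading=down
uniquely the one of 4 1-step routes that fits.

back(1)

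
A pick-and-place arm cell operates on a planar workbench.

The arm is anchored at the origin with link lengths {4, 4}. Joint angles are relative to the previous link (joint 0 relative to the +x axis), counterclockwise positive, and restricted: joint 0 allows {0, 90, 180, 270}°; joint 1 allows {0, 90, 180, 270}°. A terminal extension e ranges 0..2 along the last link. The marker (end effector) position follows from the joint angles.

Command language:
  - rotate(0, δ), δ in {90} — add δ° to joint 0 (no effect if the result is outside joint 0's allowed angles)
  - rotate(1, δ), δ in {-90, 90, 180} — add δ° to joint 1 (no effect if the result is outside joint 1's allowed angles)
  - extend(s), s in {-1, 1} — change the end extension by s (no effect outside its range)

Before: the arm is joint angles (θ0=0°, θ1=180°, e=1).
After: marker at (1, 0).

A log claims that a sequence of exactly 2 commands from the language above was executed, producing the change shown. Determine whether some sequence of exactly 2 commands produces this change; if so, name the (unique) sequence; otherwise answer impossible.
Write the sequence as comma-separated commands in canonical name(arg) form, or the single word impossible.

rotate(0, 90), rotate(0, 90)

start: joint angles (θ0=0°, θ1=180°, e=1)
t=1 rotate(0, 90) ⇒ joint angles (θ0=90°, θ1=180°, e=1)
t=2 rotate(0, 90) ⇒ joint angles (θ0=180°, θ1=180°, e=1)
no other 2-command option fits: unique.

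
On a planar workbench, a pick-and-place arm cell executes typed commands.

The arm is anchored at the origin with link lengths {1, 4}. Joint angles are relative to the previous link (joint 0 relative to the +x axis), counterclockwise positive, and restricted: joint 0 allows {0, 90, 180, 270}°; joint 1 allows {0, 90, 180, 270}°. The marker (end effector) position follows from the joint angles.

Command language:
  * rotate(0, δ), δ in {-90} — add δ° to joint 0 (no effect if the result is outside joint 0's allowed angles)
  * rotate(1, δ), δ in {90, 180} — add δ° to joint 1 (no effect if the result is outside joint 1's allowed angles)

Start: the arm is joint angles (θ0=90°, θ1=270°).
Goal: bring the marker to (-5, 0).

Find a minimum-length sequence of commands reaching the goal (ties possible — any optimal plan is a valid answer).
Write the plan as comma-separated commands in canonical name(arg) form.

start: joint angles (θ0=90°, θ1=270°)
1. rotate(1, 90) → joint angles (θ0=90°, θ1=0°)
2. rotate(0, -90) → joint angles (θ0=0°, θ1=0°)
3. rotate(0, -90) → joint angles (θ0=270°, θ1=0°)
4. rotate(0, -90) → joint angles (θ0=180°, θ1=0°)
minimal: 4 command(s), checked below 4.

rotate(1, 90), rotate(0, -90), rotate(0, -90), rotate(0, -90)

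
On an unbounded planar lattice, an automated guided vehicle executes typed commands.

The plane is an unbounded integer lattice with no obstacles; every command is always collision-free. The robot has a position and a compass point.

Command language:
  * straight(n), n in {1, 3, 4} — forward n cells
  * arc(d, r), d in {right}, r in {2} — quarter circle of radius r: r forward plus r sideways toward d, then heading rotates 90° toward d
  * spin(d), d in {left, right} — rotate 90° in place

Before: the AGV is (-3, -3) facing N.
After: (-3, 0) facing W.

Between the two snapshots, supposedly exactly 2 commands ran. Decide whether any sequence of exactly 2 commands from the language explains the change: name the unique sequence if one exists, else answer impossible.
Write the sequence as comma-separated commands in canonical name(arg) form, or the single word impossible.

key: running spin(left) before straight(3) would end elsewhere — order is forced
t0: (-3, -3) facing N
t=1 straight(3) ⇒ (-3, 0) facing N
t=2 spin(left) ⇒ (-3, 0) facing W
all 36 alternatives checked — unique.

straight(3), spin(left)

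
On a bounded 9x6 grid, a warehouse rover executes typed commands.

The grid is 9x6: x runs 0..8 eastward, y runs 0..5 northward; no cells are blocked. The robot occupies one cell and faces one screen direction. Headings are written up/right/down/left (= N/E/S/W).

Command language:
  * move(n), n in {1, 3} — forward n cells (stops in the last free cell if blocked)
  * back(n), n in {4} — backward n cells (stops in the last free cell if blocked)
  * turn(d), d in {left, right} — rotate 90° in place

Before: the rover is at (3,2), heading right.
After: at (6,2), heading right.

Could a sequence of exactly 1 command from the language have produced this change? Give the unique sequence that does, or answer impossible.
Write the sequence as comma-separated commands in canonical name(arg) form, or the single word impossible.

move(3)

key: heading stays E — the single command does not turn
t0: at (3,2), heading right
1. move(3) → at (6,2), heading right
uniquely the one of 5 1-step routes that fits.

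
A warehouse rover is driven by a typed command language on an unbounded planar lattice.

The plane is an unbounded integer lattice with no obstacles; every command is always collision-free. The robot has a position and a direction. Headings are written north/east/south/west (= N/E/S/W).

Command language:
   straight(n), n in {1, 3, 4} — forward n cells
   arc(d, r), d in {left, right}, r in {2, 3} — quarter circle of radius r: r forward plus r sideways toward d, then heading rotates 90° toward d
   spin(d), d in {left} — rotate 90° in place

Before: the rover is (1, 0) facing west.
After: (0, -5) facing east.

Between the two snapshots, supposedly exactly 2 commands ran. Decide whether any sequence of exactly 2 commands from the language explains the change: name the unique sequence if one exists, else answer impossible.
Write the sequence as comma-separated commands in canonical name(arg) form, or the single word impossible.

arc(left, 3), arc(left, 2)

key: cell and facing (now E) both changed — the 2 commands mix motion and turning
begin: (1, 0) facing west
1. arc(left, 3) → (-2, -3) facing south
2. arc(left, 2) → (0, -5) facing east
uniquely the one of 64 2-step routes that fits.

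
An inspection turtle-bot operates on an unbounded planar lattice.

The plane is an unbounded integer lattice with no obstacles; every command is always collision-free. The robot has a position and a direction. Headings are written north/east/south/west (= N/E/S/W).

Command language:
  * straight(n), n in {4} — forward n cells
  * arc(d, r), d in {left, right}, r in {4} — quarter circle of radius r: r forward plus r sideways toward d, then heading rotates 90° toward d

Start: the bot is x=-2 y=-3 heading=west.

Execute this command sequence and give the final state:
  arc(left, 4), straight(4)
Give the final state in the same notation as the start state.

x=-6 y=-11 heading=south

t0: x=-2 y=-3 heading=west
[1] after arc(left, 4): x=-6 y=-7 heading=south
[2] after straight(4): x=-6 y=-11 heading=south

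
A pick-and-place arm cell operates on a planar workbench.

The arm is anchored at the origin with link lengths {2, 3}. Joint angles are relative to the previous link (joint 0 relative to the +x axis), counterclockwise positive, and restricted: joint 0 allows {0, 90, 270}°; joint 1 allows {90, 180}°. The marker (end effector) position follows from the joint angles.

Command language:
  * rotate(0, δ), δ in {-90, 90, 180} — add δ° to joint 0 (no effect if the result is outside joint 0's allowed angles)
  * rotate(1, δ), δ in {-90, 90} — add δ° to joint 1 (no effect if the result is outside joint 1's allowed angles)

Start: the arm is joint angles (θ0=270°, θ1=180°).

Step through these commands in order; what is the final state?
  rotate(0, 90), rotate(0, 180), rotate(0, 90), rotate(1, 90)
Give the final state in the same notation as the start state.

start: joint angles (θ0=270°, θ1=180°)
1. rotate(0, 90) → joint angles (θ0=0°, θ1=180°)
2. rotate(0, 180) → joint angles (θ0=0°, θ1=180°)
3. rotate(0, 90) → joint angles (θ0=90°, θ1=180°)
4. rotate(1, 90) → joint angles (θ0=90°, θ1=180°)

joint angles (θ0=90°, θ1=180°)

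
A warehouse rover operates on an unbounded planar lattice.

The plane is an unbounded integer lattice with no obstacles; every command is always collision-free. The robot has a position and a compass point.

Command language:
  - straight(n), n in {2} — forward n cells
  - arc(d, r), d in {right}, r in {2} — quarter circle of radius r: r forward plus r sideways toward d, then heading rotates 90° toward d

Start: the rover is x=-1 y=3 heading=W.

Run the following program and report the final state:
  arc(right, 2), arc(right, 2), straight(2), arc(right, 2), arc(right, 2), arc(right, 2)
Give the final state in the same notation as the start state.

x=-1 y=5 heading=N

from: x=-1 y=3 heading=W
1. arc(right, 2) → x=-3 y=5 heading=N
2. arc(right, 2) → x=-1 y=7 heading=E
3. straight(2) → x=1 y=7 heading=E
4. arc(right, 2) → x=3 y=5 heading=S
5. arc(right, 2) → x=1 y=3 heading=W
6. arc(right, 2) → x=-1 y=5 heading=N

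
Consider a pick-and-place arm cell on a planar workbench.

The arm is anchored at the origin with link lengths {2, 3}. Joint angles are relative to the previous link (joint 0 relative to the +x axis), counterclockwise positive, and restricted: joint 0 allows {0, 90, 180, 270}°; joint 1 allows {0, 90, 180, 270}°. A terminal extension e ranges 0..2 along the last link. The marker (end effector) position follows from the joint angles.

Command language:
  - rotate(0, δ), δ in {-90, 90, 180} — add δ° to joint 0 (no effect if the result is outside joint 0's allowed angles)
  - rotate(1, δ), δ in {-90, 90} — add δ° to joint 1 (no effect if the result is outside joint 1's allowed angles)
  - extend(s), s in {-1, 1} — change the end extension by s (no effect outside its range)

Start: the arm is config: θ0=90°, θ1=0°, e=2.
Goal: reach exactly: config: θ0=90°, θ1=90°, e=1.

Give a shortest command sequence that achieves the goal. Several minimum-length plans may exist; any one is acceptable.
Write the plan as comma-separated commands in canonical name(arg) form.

from: config: θ0=90°, θ1=0°, e=2
[1] after extend(-1): config: θ0=90°, θ1=0°, e=1
[2] after rotate(1, 90): config: θ0=90°, θ1=90°, e=1
no 1-step plan works, so 2 is optimal.

extend(-1), rotate(1, 90)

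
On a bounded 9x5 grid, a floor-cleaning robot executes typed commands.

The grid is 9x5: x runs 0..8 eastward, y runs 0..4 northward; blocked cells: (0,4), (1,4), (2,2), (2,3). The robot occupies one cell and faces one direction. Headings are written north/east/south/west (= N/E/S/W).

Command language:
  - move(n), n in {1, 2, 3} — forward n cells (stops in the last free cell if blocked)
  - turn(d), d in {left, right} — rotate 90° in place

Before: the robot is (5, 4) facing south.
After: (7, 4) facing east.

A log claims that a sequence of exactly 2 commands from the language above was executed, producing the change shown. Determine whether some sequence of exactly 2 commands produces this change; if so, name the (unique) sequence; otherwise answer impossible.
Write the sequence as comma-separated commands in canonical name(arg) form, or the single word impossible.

key: order matters: swapping turn(left) and move(2) lands elsewhere
initial: (5, 4) facing south
[1] after turn(left): (5, 4) facing east
[2] after move(2): (7, 4) facing east
no rival 2-sequence matches.

turn(left), move(2)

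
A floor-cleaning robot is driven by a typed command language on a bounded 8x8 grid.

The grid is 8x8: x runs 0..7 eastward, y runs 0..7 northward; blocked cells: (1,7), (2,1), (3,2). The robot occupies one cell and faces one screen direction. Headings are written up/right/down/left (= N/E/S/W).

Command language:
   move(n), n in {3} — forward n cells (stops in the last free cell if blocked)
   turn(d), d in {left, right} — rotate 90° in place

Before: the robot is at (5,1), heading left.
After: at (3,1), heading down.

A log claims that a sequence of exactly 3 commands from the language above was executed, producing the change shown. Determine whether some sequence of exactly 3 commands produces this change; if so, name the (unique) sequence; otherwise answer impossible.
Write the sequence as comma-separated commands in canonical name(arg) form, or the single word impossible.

move(3), move(3), turn(left)

key: order matters: swapping move(3) and turn(left) lands elsewhere
from: at (5,1), heading left
1. move(3) → at (3,1), heading left
2. move(3) → at (3,1), heading left
3. turn(left) → at (3,1), heading down
no rival 3-sequence matches.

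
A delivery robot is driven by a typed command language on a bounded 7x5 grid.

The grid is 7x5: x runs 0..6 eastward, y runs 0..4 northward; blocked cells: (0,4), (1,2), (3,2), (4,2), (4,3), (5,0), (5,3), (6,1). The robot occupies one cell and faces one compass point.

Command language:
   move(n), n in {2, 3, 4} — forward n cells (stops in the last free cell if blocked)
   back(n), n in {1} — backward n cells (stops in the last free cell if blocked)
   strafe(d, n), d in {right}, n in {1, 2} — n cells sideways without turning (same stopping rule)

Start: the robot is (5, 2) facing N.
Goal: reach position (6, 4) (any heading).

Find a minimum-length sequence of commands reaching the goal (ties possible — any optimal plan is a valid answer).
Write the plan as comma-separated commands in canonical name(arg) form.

strafe(right, 1), move(4)

start: (5, 2) facing N
step 1 (strafe(right, 1)): (6, 2) facing N
step 2 (move(4)): (6, 4) facing N
nothing shorter than 2 reaches the goal.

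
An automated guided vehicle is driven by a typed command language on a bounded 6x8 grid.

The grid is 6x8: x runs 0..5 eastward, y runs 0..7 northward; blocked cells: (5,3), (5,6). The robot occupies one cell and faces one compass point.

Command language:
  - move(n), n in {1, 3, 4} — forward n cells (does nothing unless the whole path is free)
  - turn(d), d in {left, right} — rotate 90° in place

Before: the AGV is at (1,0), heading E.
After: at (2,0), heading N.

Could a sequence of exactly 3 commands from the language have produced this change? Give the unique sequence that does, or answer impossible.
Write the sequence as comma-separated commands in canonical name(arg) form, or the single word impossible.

move(1), move(4), turn(left)

key: position moved to (2,0) AND the heading swung to N — translation plus rotation needed
begin: at (1,0), heading E
step 1 (move(1)): at (2,0), heading E
step 2 (move(4)): at (2,0), heading E
step 3 (turn(left)): at (2,0), heading N
all 125 alternatives checked — unique.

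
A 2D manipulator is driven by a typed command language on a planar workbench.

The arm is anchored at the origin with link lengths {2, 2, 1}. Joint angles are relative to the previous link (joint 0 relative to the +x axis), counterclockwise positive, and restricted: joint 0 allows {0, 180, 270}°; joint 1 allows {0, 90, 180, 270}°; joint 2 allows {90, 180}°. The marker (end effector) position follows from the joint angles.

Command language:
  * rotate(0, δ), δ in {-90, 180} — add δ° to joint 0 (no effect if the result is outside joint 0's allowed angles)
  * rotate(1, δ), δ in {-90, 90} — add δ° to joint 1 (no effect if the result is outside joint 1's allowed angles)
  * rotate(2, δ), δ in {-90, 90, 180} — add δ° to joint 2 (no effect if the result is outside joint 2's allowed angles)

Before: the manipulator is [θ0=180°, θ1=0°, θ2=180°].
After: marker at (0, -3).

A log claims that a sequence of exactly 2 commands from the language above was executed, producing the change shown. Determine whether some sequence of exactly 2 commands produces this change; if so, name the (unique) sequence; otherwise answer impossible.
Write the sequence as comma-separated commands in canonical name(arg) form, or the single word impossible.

rotate(0, 180), rotate(0, -90)

key: order matters: swapping rotate(0, 180) and rotate(0, -90) lands elsewhere
initial: [θ0=180°, θ1=0°, θ2=180°]
[1] after rotate(0, 180): [θ0=0°, θ1=0°, θ2=180°]
[2] after rotate(0, -90): [θ0=270°, θ1=0°, θ2=180°]
no rival 2-sequence matches.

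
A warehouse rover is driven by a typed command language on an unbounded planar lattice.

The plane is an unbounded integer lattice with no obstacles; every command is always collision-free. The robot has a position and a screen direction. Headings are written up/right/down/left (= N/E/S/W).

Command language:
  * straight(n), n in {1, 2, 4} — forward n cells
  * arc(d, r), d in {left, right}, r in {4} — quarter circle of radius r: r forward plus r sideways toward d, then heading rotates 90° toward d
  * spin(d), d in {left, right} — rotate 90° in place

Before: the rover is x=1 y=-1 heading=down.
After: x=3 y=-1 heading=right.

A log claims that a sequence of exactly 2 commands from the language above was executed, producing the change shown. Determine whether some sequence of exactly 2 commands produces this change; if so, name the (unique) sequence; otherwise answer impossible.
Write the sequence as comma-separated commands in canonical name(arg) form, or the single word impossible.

spin(left), straight(2)

key: running straight(2) before spin(left) would end elsewhere — order is forced
initial: x=1 y=-1 heading=down
1. spin(left) → x=1 y=-1 heading=right
2. straight(2) → x=3 y=-1 heading=right
no other 2-command option fits: unique.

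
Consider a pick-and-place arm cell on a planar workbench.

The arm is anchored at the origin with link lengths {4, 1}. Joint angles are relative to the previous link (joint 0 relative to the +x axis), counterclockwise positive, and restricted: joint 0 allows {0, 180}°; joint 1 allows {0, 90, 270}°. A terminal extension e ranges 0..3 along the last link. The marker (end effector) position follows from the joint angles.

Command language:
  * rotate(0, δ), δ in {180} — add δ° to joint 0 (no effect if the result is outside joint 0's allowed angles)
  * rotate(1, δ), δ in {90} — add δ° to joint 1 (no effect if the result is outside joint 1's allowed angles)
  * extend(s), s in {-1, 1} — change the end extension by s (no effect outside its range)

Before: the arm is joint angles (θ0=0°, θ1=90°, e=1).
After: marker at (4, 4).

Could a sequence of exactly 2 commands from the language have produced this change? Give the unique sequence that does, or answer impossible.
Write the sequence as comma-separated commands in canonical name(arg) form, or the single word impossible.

t0: joint angles (θ0=0°, θ1=90°, e=1)
[1] after extend(1): joint angles (θ0=0°, θ1=90°, e=2)
[2] after extend(1): joint angles (θ0=0°, θ1=90°, e=3)
uniquely the one of 16 2-step routes that fits.

extend(1), extend(1)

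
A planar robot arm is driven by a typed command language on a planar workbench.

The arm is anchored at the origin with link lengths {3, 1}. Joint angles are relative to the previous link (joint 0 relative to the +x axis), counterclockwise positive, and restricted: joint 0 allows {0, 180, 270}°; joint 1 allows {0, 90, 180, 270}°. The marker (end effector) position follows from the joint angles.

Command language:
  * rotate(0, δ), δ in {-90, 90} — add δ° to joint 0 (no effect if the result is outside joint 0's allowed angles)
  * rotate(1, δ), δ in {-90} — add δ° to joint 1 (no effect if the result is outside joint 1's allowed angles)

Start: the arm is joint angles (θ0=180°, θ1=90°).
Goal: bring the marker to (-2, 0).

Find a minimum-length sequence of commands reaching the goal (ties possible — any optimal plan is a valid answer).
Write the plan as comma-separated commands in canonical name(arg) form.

from: joint angles (θ0=180°, θ1=90°)
1. rotate(1, -90) → joint angles (θ0=180°, θ1=0°)
2. rotate(1, -90) → joint angles (θ0=180°, θ1=270°)
3. rotate(1, -90) → joint angles (θ0=180°, θ1=180°)
shorter routes all fall short; 3 is best.

rotate(1, -90), rotate(1, -90), rotate(1, -90)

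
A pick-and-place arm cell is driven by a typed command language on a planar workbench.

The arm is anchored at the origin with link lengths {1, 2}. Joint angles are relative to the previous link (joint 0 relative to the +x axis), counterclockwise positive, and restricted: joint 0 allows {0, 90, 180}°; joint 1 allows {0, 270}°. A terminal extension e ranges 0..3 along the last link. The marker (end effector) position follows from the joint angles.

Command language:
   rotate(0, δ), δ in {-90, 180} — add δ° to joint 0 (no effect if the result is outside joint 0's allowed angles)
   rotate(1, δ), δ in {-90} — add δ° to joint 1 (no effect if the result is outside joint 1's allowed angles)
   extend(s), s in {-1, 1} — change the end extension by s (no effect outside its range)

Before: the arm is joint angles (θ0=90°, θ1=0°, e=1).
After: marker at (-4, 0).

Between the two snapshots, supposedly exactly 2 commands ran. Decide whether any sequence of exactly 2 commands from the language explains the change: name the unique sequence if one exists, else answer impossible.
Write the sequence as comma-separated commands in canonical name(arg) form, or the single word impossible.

rotate(0, -90), rotate(0, 180)

key: order matters: swapping rotate(0, -90) and rotate(0, 180) lands elsewhere
initial: joint angles (θ0=90°, θ1=0°, e=1)
[1] after rotate(0, -90): joint angles (θ0=0°, θ1=0°, e=1)
[2] after rotate(0, 180): joint angles (θ0=180°, θ1=0°, e=1)
all 25 alternatives checked — unique.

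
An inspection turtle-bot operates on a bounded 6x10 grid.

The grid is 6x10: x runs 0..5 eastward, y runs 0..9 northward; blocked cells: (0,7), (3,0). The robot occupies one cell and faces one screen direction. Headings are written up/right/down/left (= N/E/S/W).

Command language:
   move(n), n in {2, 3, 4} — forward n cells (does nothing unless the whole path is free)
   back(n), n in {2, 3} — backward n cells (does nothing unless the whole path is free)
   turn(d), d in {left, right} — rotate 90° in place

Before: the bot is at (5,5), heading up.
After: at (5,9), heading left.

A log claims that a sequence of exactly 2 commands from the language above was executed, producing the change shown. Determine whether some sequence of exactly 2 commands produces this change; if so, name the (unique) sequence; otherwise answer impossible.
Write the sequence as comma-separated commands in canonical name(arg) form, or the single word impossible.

move(4), turn(left)

key: order matters: swapping move(4) and turn(left) lands elsewhere
begin: at (5,5), heading up
[1] after move(4): at (5,9), heading up
[2] after turn(left): at (5,9), heading left
no rival 2-sequence matches.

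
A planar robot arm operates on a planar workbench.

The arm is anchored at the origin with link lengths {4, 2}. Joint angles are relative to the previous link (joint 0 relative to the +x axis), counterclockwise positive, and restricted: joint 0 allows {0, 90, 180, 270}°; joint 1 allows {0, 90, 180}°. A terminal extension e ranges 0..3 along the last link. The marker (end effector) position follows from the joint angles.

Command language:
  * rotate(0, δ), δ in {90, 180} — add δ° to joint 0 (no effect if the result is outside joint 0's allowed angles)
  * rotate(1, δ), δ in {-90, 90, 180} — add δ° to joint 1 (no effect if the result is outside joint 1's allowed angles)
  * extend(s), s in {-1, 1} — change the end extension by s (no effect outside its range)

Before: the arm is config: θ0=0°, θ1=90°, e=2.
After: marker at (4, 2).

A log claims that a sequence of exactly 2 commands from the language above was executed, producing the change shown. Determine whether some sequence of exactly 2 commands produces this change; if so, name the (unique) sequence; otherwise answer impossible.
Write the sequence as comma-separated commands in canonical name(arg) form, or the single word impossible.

extend(-1), extend(-1)

start: config: θ0=0°, θ1=90°, e=2
[1] after extend(-1): config: θ0=0°, θ1=90°, e=1
[2] after extend(-1): config: θ0=0°, θ1=90°, e=0
uniquely the one of 49 2-step routes that fits.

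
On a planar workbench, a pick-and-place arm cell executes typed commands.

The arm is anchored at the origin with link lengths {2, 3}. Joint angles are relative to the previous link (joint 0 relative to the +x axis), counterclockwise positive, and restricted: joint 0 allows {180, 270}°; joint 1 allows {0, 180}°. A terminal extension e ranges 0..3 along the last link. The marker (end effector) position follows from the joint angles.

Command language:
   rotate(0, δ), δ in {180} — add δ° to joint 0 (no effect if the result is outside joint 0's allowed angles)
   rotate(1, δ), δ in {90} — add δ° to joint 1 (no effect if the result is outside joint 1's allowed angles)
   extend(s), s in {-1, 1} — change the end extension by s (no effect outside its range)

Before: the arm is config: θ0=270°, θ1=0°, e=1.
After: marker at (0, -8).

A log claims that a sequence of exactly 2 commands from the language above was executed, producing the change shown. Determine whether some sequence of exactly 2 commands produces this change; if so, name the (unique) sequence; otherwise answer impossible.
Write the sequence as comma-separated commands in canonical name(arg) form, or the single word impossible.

t0: config: θ0=270°, θ1=0°, e=1
[1] after extend(1): config: θ0=270°, θ1=0°, e=2
[2] after extend(1): config: θ0=270°, θ1=0°, e=3
all 16 alternatives checked — unique.

extend(1), extend(1)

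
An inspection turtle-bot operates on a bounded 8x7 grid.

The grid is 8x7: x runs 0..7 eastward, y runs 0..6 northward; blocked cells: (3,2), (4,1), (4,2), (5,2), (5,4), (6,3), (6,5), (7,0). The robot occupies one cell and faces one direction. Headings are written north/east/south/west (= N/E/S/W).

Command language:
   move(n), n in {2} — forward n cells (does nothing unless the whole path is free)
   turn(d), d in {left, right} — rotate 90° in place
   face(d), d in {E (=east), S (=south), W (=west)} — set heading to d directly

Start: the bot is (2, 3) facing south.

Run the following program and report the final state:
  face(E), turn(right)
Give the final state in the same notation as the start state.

t0: (2, 3) facing south
[1] after face(E): (2, 3) facing east
[2] after turn(right): (2, 3) facing south

(2, 3) facing south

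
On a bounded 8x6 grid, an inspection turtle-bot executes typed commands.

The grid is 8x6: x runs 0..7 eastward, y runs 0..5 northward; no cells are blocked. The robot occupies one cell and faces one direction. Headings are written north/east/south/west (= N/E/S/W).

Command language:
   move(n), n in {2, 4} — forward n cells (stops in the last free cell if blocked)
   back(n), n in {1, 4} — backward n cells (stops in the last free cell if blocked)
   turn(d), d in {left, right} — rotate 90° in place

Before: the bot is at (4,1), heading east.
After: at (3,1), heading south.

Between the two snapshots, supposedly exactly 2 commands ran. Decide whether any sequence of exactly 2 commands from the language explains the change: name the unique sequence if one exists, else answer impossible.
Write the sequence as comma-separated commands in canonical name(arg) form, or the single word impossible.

back(1), turn(right)

key: cell and facing (now S) both changed — the 2 commands mix motion and turning
t0: at (4,1), heading east
step 1 (back(1)): at (3,1), heading east
step 2 (turn(right)): at (3,1), heading south
uniquely the one of 36 2-step routes that fits.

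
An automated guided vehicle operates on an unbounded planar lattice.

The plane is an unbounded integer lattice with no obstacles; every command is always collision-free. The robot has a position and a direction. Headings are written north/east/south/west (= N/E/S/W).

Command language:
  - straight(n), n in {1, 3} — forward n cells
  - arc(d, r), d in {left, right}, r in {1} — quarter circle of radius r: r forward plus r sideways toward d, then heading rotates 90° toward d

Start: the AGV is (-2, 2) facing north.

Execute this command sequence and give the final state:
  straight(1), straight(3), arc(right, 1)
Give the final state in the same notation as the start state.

(-1, 7) facing east

t0: (-2, 2) facing north
step 1 (straight(1)): (-2, 3) facing north
step 2 (straight(3)): (-2, 6) facing north
step 3 (arc(right, 1)): (-1, 7) facing east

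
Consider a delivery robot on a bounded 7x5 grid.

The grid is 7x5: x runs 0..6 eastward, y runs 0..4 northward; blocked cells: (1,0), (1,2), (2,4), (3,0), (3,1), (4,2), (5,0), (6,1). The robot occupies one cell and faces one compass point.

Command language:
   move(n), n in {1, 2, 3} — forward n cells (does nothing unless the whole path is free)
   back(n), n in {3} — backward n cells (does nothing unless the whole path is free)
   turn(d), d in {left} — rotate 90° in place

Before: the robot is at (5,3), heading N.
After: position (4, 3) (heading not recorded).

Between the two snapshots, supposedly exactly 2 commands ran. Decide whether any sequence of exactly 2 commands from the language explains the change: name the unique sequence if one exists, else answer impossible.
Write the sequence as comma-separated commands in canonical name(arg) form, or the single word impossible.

key: order matters: swapping turn(left) and move(1) lands elsewhere
begin: at (5,3), heading N
step 1 (turn(left)): at (5,3), heading W
step 2 (move(1)): at (4,3), heading W
no other 2-command option fits: unique.

turn(left), move(1)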